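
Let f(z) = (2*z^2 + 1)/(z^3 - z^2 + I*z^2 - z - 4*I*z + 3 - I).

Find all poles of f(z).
The singularities of f are the zeros of the denominator. Factoring,
  z^3 - z^2 + I*z^2 - z - 4*I*z + 3 - I = (z + I)*(z + 1 + I)*(z - 2 - I)
so the candidates are z = -I, z = -1 - I, z = 2 + I.

Check the numerator P(z) = 2*z^2 + 1 at each one:
  P(-I) = -1 ≠ 0, so z = -I is a (simple) pole.
  P(-1 - I) = 1 + 4*I ≠ 0, so z = -1 - I is a (simple) pole.
  P(2 + I) = 7 + 8*I ≠ 0, so z = 2 + I is a (simple) pole.

Poles of f: {-1 - I, -I, 2 + I}

Final answer: {-1 - I, -I, 2 + I}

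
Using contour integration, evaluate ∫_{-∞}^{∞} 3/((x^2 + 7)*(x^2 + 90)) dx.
Let f(z) = 3/((z^2 + 7)*(z^2 + 90)). The denominator has no real zeros and deg Q - deg P = 4 ≥ 2, so the integral of f over the upper semicircle |z| = R tends to 0 as R → ∞. Closing the contour in the upper half-plane,
  ∫_{-∞}^{∞} f(x) dx = 2πi · Σ Res(f, z_k)  over the poles with Im z_k > 0.

Zeros of the denominator: z^2 + 90 = 0 gives z = ±3*sqrt(10)*I; z^2 + 7 = 0 gives z = ±sqrt(7)*I.
Upper half-plane: z = 3*sqrt(10)*I, z = sqrt(7)*I (simple).

Each pole is a simple zero of Q(z) = z^4 + 97*z^2 + 630, so Res(f, z₀) = P(z₀)/Q'(z₀) with P(z) = 3, Q'(z) = 4*z^3 + 194*z:
  Res(f, 3*sqrt(10)*I) = (3)/(-498*sqrt(10)*I) = sqrt(10)*I/1660
  Res(f, sqrt(7)*I) = (3)/(166*sqrt(7)*I) = -3*sqrt(7)*I/1162

Sum of residues: I*(-30*sqrt(7) + 7*sqrt(10))/11620
∫_{-∞}^{∞} f(x) dx = 2πi · (I*(-30*sqrt(7) + 7*sqrt(10))/11620) = pi*(-7*sqrt(10) + 30*sqrt(7))/5810

Final answer: pi*(-7*sqrt(10) + 30*sqrt(7))/5810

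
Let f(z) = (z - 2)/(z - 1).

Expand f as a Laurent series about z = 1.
Put w = z - (1), i.e. z = w + 1. The denominator is w, so it suffices to rewrite the numerator in powers of w.

P(z) = z - 2
P(w + 1) = -1 + w

Dividing each term by w:
  f = -1/w + 1

Substituting back w = z - 1:
  f(z) = -1/(z - 1) + 1

The series is finite because the numerator is a polynomial; the negative powers form the principal part, and the coefficient of 1/(z - 1) gives Res(f, 1) = -1.

Final answer: -1/(z - 1) + 1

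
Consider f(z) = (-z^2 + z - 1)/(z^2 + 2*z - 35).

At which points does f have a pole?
The singularities of f are the zeros of the denominator. Factoring,
  z^2 + 2*z - 35 = (z - 5)*(z + 7)
so the candidates are z = 5, z = -7.

Check the numerator P(z) = -z^2 + z - 1 at each one:
  P(5) = -21 ≠ 0, so z = 5 is a (simple) pole.
  P(-7) = -57 ≠ 0, so z = -7 is a (simple) pole.

Poles of f: {-7, 5}

Final answer: {-7, 5}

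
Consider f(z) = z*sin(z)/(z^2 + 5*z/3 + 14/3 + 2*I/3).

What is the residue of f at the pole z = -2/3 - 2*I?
Write f(z) = P(z)/Q(z) with P(z) = z*sin(z) and Q(z) = z^2 + 5*z/3 + 14/3 + 2*I/3.
The denominator factors as Q(z) = (z + 2/3 + 2*I)*(z + 1 - 2*I), so z = -2/3 - 2*I is a simple zero of Q and P is analytic there; z = -2/3 - 2*I is therefore a simple pole and
  Res(f, z₀) = P(z₀)/Q'(z₀).

Q'(z) = 2*z + 5/3, so Q'(-2/3 - 2*I) = 1/3 - 4*I.
P(-2/3 - 2*I) = (2/3 + 2*I)*sin(2/3 + 2*I).

Res(f, -2/3 - 2*I) = ((2/3 + 2*I)*sin(2/3 + 2*I))/(1/3 - 4*I) = (-14/29 + 6*I/29)*sin(2/3 + 2*I)

Final answer: (-14/29 + 6*I/29)*sin(2/3 + 2*I)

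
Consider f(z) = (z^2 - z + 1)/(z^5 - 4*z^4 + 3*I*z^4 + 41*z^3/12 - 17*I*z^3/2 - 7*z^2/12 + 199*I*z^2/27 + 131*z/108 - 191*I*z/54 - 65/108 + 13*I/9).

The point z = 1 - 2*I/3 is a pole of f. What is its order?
Factor the denominator:
  z^5 - 4*z^4 + 3*I*z^4 + 41*z^3/12 - 17*I*z^3/2 - 7*z^2/12 + 199*I*z^2/27 + 131*z/108 - 191*I*z/54 - 65/108 + 13*I/9 = (z - 1 + 2*I/3)^3*(z - 1 + 3*I/2)*(z - I/2)

The numerator P(z) = z^2 - z + 1 has P(1 - 2*I/3) = 5/9 - 2*I/3 ≠ 0, so no factor of (z - 1 + 2*I/3) cancels.
Near z = 1 - 2*I/3 we can therefore write f(z) = g(z)/(z - 1 + 2*I/3)^3 with g analytic at 1 - 2*I/3 and g(1 - 2*I/3) ≠ 0 (g is the numerator divided by the remaining denominator factors).

Hence z = 1 - 2*I/3 is a pole of order 3.

Final answer: 3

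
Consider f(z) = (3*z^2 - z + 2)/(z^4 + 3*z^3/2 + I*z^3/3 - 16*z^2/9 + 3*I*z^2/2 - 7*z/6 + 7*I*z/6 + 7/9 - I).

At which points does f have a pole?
The singularities of f are the zeros of the denominator. Factoring,
  z^4 + 3*z^3/2 + I*z^3/3 - 16*z^2/9 + 3*I*z^2/2 - 7*z/6 + 7*I*z/6 + 7/9 - I = (z - 1/2)*(z + 1 - I/3)*(z - 1 + 2*I/3)*(z + 2)
so the candidates are z = 1/2, z = -1 + I/3, z = 1 - 2*I/3, z = -2.

Check the numerator P(z) = 3*z^2 - z + 2 at each one:
  P(1/2) = 9/4 ≠ 0, so z = 1/2 is a (simple) pole.
  P(-1 + I/3) = 17/3 - 7*I/3 ≠ 0, so z = -1 + I/3 is a (simple) pole.
  P(1 - 2*I/3) = 8/3 - 10*I/3 ≠ 0, so z = 1 - 2*I/3 is a (simple) pole.
  P(-2) = 16 ≠ 0, so z = -2 is a (simple) pole.

Poles of f: {-2, -1 + I/3, 1/2, 1 - 2*I/3}

Final answer: {-2, -1 + I/3, 1/2, 1 - 2*I/3}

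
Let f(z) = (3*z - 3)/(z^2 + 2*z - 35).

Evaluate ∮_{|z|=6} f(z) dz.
By the residue theorem, ∮_C f(z) dz = 2πi · (sum of the residues of f at the poles inside |z| = 6).

The denominator factors as (z - 5)*(z + 7), so the singularities of f are simple poles at z = 5, z = -7.
  |5|² = 25 < 36 = 6², so this pole is inside the contour.
  |-7|² = 49 > 36 = 6², so this pole is outside the contour.

With P(z) = 3*z - 3 and Q(z) = z^2 + 2*z - 35, each pole is simple, so Res(f, z₀) = P(z₀)/Q'(z₀) with Q'(z) = 2*z + 2.
  Res(f, 5) = P(5)/Q'(5) = (12)/(12) = 1

∮_C f(z) dz = 2πi · (1) = 2*I*pi

Final answer: 2*I*pi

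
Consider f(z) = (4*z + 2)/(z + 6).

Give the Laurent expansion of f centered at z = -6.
Put w = z - (-6), i.e. z = w - 6. The denominator is w, so it suffices to rewrite the numerator in powers of w.

P(z) = 4*z + 2
P(w - 6) = -22 + 4*w

Dividing each term by w:
  f = -22/w + 4

Substituting back w = z + 6:
  f(z) = -22/(z + 6) + 4

The series is finite because the numerator is a polynomial; the negative powers form the principal part, and the coefficient of 1/(z + 6) gives Res(f, -6) = -22.

Final answer: -22/(z + 6) + 4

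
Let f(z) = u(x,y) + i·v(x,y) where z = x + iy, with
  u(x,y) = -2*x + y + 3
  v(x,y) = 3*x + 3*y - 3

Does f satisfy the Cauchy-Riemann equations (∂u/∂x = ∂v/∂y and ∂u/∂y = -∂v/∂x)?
∂u/∂x = -2
∂v/∂y = 3
∂u/∂y = 1
∂v/∂x = 3
∂u/∂x ≠ ∂v/∂y and ∂u/∂y ≠ -∂v/∂x; the Cauchy-Riemann equations are not satisfied, so f is not analytic.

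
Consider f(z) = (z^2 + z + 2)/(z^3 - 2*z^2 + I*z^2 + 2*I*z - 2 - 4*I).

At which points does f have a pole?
The singularities of f are the zeros of the denominator. Factoring,
  z^3 - 2*z^2 + I*z^2 + 2*I*z - 2 - 4*I = (z - 1 + I)*(z - 2 + I)*(z + 1 - I)
so the candidates are z = 1 - I, z = 2 - I, z = -1 + I.

Check the numerator P(z) = z^2 + z + 2 at each one:
  P(1 - I) = 3 - 3*I ≠ 0, so z = 1 - I is a (simple) pole.
  P(2 - I) = 7 - 5*I ≠ 0, so z = 2 - I is a (simple) pole.
  P(-1 + I) = 1 - I ≠ 0, so z = -1 + I is a (simple) pole.

Poles of f: {-1 + I, 1 - I, 2 - I}

Final answer: {-1 + I, 1 - I, 2 - I}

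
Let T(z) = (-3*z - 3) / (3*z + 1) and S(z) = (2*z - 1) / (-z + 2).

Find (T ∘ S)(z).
(-3*z - 3)/(5*z - 1)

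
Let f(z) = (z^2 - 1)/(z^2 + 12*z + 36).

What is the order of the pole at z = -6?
Factor the denominator:
  z^2 + 12*z + 36 = (z + 6)^2

The numerator P(z) = z^2 - 1 has P(-6) = 35 ≠ 0, so no factor of (z + 6) cancels.
Near z = -6 we can therefore write f(z) = g(z)/(z + 6)^2 with g analytic at -6 and g(-6) ≠ 0 (g is just the numerator).

Hence z = -6 is a pole of order 2.

Final answer: 2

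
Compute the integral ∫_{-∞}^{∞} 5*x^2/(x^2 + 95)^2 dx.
Let f(z) = 5*z^2/(z^2 + 95)^2. The denominator has no real zeros and deg Q - deg P = 2 ≥ 2, so the integral of f over the upper semicircle |z| = R tends to 0 as R → ∞. Closing the contour in the upper half-plane,
  ∫_{-∞}^{∞} f(x) dx = 2πi · Σ Res(f, z_k)  over the poles with Im z_k > 0.

Zeros of the denominator: z^2 + 95 = 0 gives z = ±sqrt(95)*I.
Upper half-plane: z = sqrt(95)*I (a pole of order 2).

Write f(z) = g(z)/(z - sqrt(95)*I)^2 with g(z) = 5*z^2/(z + sqrt(95)*I)^2. For a double pole, Res(f, z₀) = g'(z₀):
  g'(z) = 10*sqrt(95)*I*z/(z + sqrt(95)*I)^3
  Res(f, sqrt(95)*I) = g'(sqrt(95)*I) = -sqrt(95)*I/76

∫_{-∞}^{∞} f(x) dx = 2πi · (-sqrt(95)*I/76) = sqrt(95)*pi/38

Final answer: sqrt(95)*pi/38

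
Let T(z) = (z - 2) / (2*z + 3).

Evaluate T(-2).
Substitute z = -2:
  numerator:   (-2) - 2 = -4
  denominator: 2*(-2) + 3 = -1
T(-2) = (-4)/(-1) = 4

Final answer: 4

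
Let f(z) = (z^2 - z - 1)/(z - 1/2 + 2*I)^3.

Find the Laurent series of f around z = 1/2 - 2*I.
-21/(4*(z - 1/2 + 2*I)^3) - 4*I/(z - 1/2 + 2*I)^2 + 1/(z - 1/2 + 2*I)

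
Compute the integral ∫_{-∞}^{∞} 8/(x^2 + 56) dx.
Let f(z) = 8/(z^2 + 56). The denominator has no real zeros and deg Q - deg P = 2 ≥ 2, so the integral of f over the upper semicircle |z| = R tends to 0 as R → ∞. Closing the contour in the upper half-plane,
  ∫_{-∞}^{∞} f(x) dx = 2πi · Σ Res(f, z_k)  over the poles with Im z_k > 0.

Zeros of the denominator: z^2 + 56 = 0 gives z = ±2*sqrt(14)*I.
Upper half-plane: z = 2*sqrt(14)*I (simple).

Each pole is a simple zero of Q(z) = z^2 + 56, so Res(f, z₀) = P(z₀)/Q'(z₀) with P(z) = 8, Q'(z) = 2*z:
  Res(f, 2*sqrt(14)*I) = (8)/(4*sqrt(14)*I) = -sqrt(14)*I/7

∫_{-∞}^{∞} f(x) dx = 2πi · (-sqrt(14)*I/7) = 2*sqrt(14)*pi/7

Final answer: 2*sqrt(14)*pi/7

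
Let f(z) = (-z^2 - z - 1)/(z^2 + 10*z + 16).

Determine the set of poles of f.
{-8, -2}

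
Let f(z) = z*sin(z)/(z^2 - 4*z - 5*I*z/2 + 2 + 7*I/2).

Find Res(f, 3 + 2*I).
Write f(z) = P(z)/Q(z) with P(z) = z*sin(z) and Q(z) = z^2 - 4*z - 5*I*z/2 + 2 + 7*I/2.
The denominator factors as Q(z) = (z - 1 - I/2)*(z - 3 - 2*I), so z = 3 + 2*I is a simple zero of Q and P is analytic there; z = 3 + 2*I is therefore a simple pole and
  Res(f, z₀) = P(z₀)/Q'(z₀).

Q'(z) = 2*z - 4 - 5*I/2, so Q'(3 + 2*I) = 2 + 3*I/2.
P(3 + 2*I) = (3 + 2*I)*sin(3 + 2*I).

Res(f, 3 + 2*I) = ((3 + 2*I)*sin(3 + 2*I))/(2 + 3*I/2) = (36/25 - 2*I/25)*sin(3 + 2*I)

Final answer: (36/25 - 2*I/25)*sin(3 + 2*I)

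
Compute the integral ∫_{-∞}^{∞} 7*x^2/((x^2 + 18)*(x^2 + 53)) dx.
Let f(z) = 7*z^2/((z^2 + 18)*(z^2 + 53)). The denominator has no real zeros and deg Q - deg P = 2 ≥ 2, so the integral of f over the upper semicircle |z| = R tends to 0 as R → ∞. Closing the contour in the upper half-plane,
  ∫_{-∞}^{∞} f(x) dx = 2πi · Σ Res(f, z_k)  over the poles with Im z_k > 0.

Zeros of the denominator: z^2 + 53 = 0 gives z = ±sqrt(53)*I; z^2 + 18 = 0 gives z = ±3*sqrt(2)*I.
Upper half-plane: z = 3*sqrt(2)*I, z = sqrt(53)*I (simple).

Each pole is a simple zero of Q(z) = z^4 + 71*z^2 + 954, so Res(f, z₀) = P(z₀)/Q'(z₀) with P(z) = 7*z^2, Q'(z) = 4*z^3 + 142*z:
  Res(f, 3*sqrt(2)*I) = (-126)/(210*sqrt(2)*I) = 3*sqrt(2)*I/10
  Res(f, sqrt(53)*I) = (-371)/(-70*sqrt(53)*I) = -sqrt(53)*I/10

Sum of residues: I*(-sqrt(53) + 3*sqrt(2))/10
∫_{-∞}^{∞} f(x) dx = 2πi · (I*(-sqrt(53) + 3*sqrt(2))/10) = pi*(-3*sqrt(2) + sqrt(53))/5

Final answer: pi*(-3*sqrt(2) + sqrt(53))/5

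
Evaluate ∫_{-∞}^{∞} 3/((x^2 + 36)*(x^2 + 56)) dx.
Let f(z) = 3/((z^2 + 36)*(z^2 + 56)). The denominator has no real zeros and deg Q - deg P = 4 ≥ 2, so the integral of f over the upper semicircle |z| = R tends to 0 as R → ∞. Closing the contour in the upper half-plane,
  ∫_{-∞}^{∞} f(x) dx = 2πi · Σ Res(f, z_k)  over the poles with Im z_k > 0.

Zeros of the denominator: z^2 + 36 = 0 gives z = ±6*I; z^2 + 56 = 0 gives z = ±2*sqrt(14)*I.
Upper half-plane: z = 6*I, z = 2*sqrt(14)*I (simple).

Each pole is a simple zero of Q(z) = z^4 + 92*z^2 + 2016, so Res(f, z₀) = P(z₀)/Q'(z₀) with P(z) = 3, Q'(z) = 4*z^3 + 184*z:
  Res(f, 6*I) = (3)/(240*I) = -I/80
  Res(f, 2*sqrt(14)*I) = (3)/(-80*sqrt(14)*I) = 3*sqrt(14)*I/1120

Sum of residues: I*(-14 + 3*sqrt(14))/1120
∫_{-∞}^{∞} f(x) dx = 2πi · (I*(-14 + 3*sqrt(14))/1120) = pi*(14 - 3*sqrt(14))/560

Final answer: pi*(14 - 3*sqrt(14))/560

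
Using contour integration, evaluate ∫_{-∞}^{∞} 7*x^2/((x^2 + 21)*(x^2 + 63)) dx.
Let f(z) = 7*z^2/((z^2 + 21)*(z^2 + 63)). The denominator has no real zeros and deg Q - deg P = 2 ≥ 2, so the integral of f over the upper semicircle |z| = R tends to 0 as R → ∞. Closing the contour in the upper half-plane,
  ∫_{-∞}^{∞} f(x) dx = 2πi · Σ Res(f, z_k)  over the poles with Im z_k > 0.

Zeros of the denominator: z^2 + 63 = 0 gives z = ±3*sqrt(7)*I; z^2 + 21 = 0 gives z = ±sqrt(21)*I.
Upper half-plane: z = sqrt(21)*I, z = 3*sqrt(7)*I (simple).

Each pole is a simple zero of Q(z) = z^4 + 84*z^2 + 1323, so Res(f, z₀) = P(z₀)/Q'(z₀) with P(z) = 7*z^2, Q'(z) = 4*z^3 + 168*z:
  Res(f, sqrt(21)*I) = (-147)/(84*sqrt(21)*I) = sqrt(21)*I/12
  Res(f, 3*sqrt(7)*I) = (-441)/(-252*sqrt(7)*I) = -sqrt(7)*I/4

Sum of residues: I*(-3*sqrt(7) + sqrt(21))/12
∫_{-∞}^{∞} f(x) dx = 2πi · (I*(-3*sqrt(7) + sqrt(21))/12) = pi*(-sqrt(21) + 3*sqrt(7))/6

Final answer: pi*(-sqrt(21) + 3*sqrt(7))/6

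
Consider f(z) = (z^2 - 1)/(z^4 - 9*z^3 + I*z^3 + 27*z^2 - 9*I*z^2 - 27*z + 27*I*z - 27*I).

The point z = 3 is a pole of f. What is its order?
Factor the denominator:
  z^4 - 9*z^3 + I*z^3 + 27*z^2 - 9*I*z^2 - 27*z + 27*I*z - 27*I = (z - 3)^3*(z + I)

The numerator P(z) = z^2 - 1 has P(3) = 8 ≠ 0, so no factor of (z - 3) cancels.
Near z = 3 we can therefore write f(z) = g(z)/(z - 3)^3 with g analytic at 3 and g(3) ≠ 0 (g is the numerator divided by the remaining denominator factors).

Hence z = 3 is a pole of order 3.

Final answer: 3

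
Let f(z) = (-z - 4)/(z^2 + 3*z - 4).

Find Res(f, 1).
-1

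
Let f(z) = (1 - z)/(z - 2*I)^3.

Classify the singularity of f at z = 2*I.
Write f(z) = g(z)/(z - 2*I)^3 with g(z) = 1 - z.
g is entire and g(2*I) = 1 - 2*I ≠ 0, so no factor of (z - 2*I) cancels: the Laurent expansion of f about z = 2*I starts at the power -3, i.e. lim_{z→z₀} (z - z₀)^3 f(z) = 1 - 2*I is finite and nonzero.
So z = 2*I is a pole of order 3.

Final answer: pole of order 3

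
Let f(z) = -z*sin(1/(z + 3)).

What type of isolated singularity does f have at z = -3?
Let u = z + 3. Then
  sin(1/u) = Σ_{k≥0} (-1)^k (1)^(2k+1)/((2k+1)!·u^(2k+1)) = 1/u - 1/(6*u^3) + 1/(120*u^5) + ...
which has infinitely many negative powers of u, so sin(1/(z + 3)) has an essential singularity at z = -3.
The extra factor z is a nonzero polynomial; if the product had at most a pole at z = -3, dividing by that polynomial would leave sin(1/(z + 3)) with at most a pole too — contradiction. (Equivalently, the product's Laurent series still has infinitely many negative powers.)
So the singularity is essential.

Final answer: essential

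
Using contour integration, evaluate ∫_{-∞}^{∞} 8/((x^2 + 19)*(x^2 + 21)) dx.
Let f(z) = 8/((z^2 + 19)*(z^2 + 21)). The denominator has no real zeros and deg Q - deg P = 4 ≥ 2, so the integral of f over the upper semicircle |z| = R tends to 0 as R → ∞. Closing the contour in the upper half-plane,
  ∫_{-∞}^{∞} f(x) dx = 2πi · Σ Res(f, z_k)  over the poles with Im z_k > 0.

Zeros of the denominator: z^2 + 21 = 0 gives z = ±sqrt(21)*I; z^2 + 19 = 0 gives z = ±sqrt(19)*I.
Upper half-plane: z = sqrt(19)*I, z = sqrt(21)*I (simple).

Each pole is a simple zero of Q(z) = z^4 + 40*z^2 + 399, so Res(f, z₀) = P(z₀)/Q'(z₀) with P(z) = 8, Q'(z) = 4*z^3 + 80*z:
  Res(f, sqrt(19)*I) = (8)/(4*sqrt(19)*I) = -2*sqrt(19)*I/19
  Res(f, sqrt(21)*I) = (8)/(-4*sqrt(21)*I) = 2*sqrt(21)*I/21

Sum of residues: 2*I*(-21*sqrt(19) + 19*sqrt(21))/399
∫_{-∞}^{∞} f(x) dx = 2πi · (2*I*(-21*sqrt(19) + 19*sqrt(21))/399) = 4*pi*(-19*sqrt(21) + 21*sqrt(19))/399

Final answer: 4*pi*(-19*sqrt(21) + 21*sqrt(19))/399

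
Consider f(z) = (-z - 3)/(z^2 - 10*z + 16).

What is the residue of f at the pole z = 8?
Write f(z) = P(z)/Q(z) with P(z) = -z - 3 and Q(z) = z^2 - 10*z + 16.
The denominator factors as Q(z) = (z - 2)*(z - 8), so z = 8 is a simple zero of Q and P is analytic there; z = 8 is therefore a simple pole and
  Res(f, z₀) = P(z₀)/Q'(z₀).

Q'(z) = 2*z - 10, so Q'(8) = 6.
P(8) = -11.

Res(f, 8) = (-11)/(6) = -11/6

Final answer: -11/6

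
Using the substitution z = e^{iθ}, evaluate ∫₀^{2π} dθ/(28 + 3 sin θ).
2*sqrt(31)*pi/155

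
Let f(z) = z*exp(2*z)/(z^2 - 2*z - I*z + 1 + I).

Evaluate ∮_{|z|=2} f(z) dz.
-2*pi*exp(2) + pi*(2 + 2*I)*exp(2 + 2*I)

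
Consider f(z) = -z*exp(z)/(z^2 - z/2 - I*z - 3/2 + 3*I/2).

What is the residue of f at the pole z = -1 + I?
Write f(z) = P(z)/Q(z) with P(z) = -z*exp(z) and Q(z) = z^2 - z/2 - I*z - 3/2 + 3*I/2.
The denominator factors as Q(z) = (z + 1 - I)*(z - 3/2), so z = -1 + I is a simple zero of Q and P is analytic there; z = -1 + I is therefore a simple pole and
  Res(f, z₀) = P(z₀)/Q'(z₀).

Q'(z) = 2*z - 1/2 - I, so Q'(-1 + I) = -5/2 + I.
P(-1 + I) = (1 - I)*exp(-1 + I).

Res(f, -1 + I) = ((1 - I)*exp(-1 + I))/(-5/2 + I) = (-14/29 + 6*I/29)*exp(-1 + I)

Final answer: (-14/29 + 6*I/29)*exp(-1 + I)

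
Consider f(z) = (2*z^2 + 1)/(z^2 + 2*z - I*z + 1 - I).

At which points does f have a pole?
The singularities of f are the zeros of the denominator. Factoring,
  z^2 + 2*z - I*z + 1 - I = (z + 1)*(z + 1 - I)
so the candidates are z = -1, z = -1 + I.

Check the numerator P(z) = 2*z^2 + 1 at each one:
  P(-1) = 3 ≠ 0, so z = -1 is a (simple) pole.
  P(-1 + I) = 1 - 4*I ≠ 0, so z = -1 + I is a (simple) pole.

Poles of f: {-1, -1 + I}

Final answer: {-1, -1 + I}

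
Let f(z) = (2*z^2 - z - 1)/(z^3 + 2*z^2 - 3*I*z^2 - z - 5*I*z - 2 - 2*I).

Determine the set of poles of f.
The singularities of f are the zeros of the denominator. Factoring,
  z^3 + 2*z^2 - 3*I*z^2 - z - 5*I*z - 2 - 2*I = (z + 1 - I)*(z + 1)*(z - 2*I)
so the candidates are z = -1 + I, z = -1, z = 2*I.

Check the numerator P(z) = 2*z^2 - z - 1 at each one:
  P(-1 + I) = -5*I ≠ 0, so z = -1 + I is a (simple) pole.
  P(-1) = 2 ≠ 0, so z = -1 is a (simple) pole.
  P(2*I) = -9 - 2*I ≠ 0, so z = 2*I is a (simple) pole.

Poles of f: {-1, -1 + I, 2*I}

Final answer: {-1, -1 + I, 2*I}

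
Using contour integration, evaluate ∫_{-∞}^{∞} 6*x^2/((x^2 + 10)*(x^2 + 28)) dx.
pi*(-sqrt(10) + 2*sqrt(7))/3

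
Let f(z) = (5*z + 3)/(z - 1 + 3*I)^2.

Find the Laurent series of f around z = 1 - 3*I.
Put w = z - (1 - 3*I), i.e. z = w + 1 - 3*I. The denominator is w^2, so it suffices to rewrite the numerator in powers of w.

P(z) = 5*z + 3
P(w + 1 - 3*I) = 8 - 15*I + 5*w

Dividing each term by w^2:
  f = (8 - 15*I)/w^2 + 5/w

Substituting back w = z - 1 + 3*I:
  f(z) = (8 - 15*I)/(z - 1 + 3*I)^2 + 5/(z - 1 + 3*I)

The series is finite because the numerator is a polynomial; the negative powers form the principal part, and the coefficient of 1/(z - 1 + 3*I) gives Res(f, 1 - 3*I) = 5.

Final answer: (8 - 15*I)/(z - 1 + 3*I)^2 + 5/(z - 1 + 3*I)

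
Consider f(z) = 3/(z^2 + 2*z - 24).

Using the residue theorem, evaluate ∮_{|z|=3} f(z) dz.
By the residue theorem, ∮_C f(z) dz = 2πi · (sum of the residues of f at the poles inside |z| = 3).

The denominator factors as (z + 6)*(z - 4), so the singularities of f are simple poles at z = -6, z = 4.
  |-6|² = 36 > 9 = 3², so this pole is outside the contour.
  |4|² = 16 > 9 = 3², so this pole is outside the contour.

No pole lies inside the contour, so f is analytic on and inside C and the integral is 0 (Cauchy's theorem).

Final answer: 0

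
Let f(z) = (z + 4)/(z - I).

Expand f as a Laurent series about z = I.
(4 + I)/(z - I) + 1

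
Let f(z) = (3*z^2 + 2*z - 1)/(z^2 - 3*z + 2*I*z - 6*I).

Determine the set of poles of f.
The singularities of f are the zeros of the denominator. Factoring,
  z^2 - 3*z + 2*I*z - 6*I = (z - 3)*(z + 2*I)
so the candidates are z = 3, z = -2*I.

Check the numerator P(z) = 3*z^2 + 2*z - 1 at each one:
  P(3) = 32 ≠ 0, so z = 3 is a (simple) pole.
  P(-2*I) = -13 - 4*I ≠ 0, so z = -2*I is a (simple) pole.

Poles of f: {-2*I, 3}

Final answer: {-2*I, 3}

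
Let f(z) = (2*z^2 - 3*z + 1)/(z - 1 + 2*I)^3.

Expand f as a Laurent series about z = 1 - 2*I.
Put w = z - (1 - 2*I), i.e. z = w + 1 - 2*I. The denominator is w^3, so it suffices to rewrite the numerator in powers of w.

P(z) = 2*z^2 - 3*z + 1
P(w + 1 - 2*I) = -8 - 2*I + (1 - 8*I)*w + 2*w^2

Dividing each term by w^3:
  f = (-8 - 2*I)/w^3 + (1 - 8*I)/w^2 + 2/w

Substituting back w = z - 1 + 2*I:
  f(z) = (-8 - 2*I)/(z - 1 + 2*I)^3 + (1 - 8*I)/(z - 1 + 2*I)^2 + 2/(z - 1 + 2*I)

The series is finite because the numerator is a polynomial; the negative powers form the principal part, and the coefficient of 1/(z - 1 + 2*I) gives Res(f, 1 - 2*I) = 2.

Final answer: (-8 - 2*I)/(z - 1 + 2*I)^3 + (1 - 8*I)/(z - 1 + 2*I)^2 + 2/(z - 1 + 2*I)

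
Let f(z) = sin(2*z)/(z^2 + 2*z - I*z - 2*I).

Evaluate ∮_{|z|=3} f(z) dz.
By the residue theorem, ∮_C f(z) dz = 2πi · (sum of the residues of f at the poles inside |z| = 3).

The denominator factors as (z + 2)*(z - I), so the singularities of f are simple poles at z = -2, z = I.
  |-2|² = 4 < 9 = 3², so this pole is inside the contour.
  |I|² = 1 < 9 = 3², so this pole is inside the contour.

With P(z) = sin(2*z) and Q(z) = z^2 + 2*z - I*z - 2*I, each pole is simple, so Res(f, z₀) = P(z₀)/Q'(z₀) with Q'(z) = 2*z + 2 - I.
  Res(f, -2) = P(-2)/Q'(-2) = (-sin(4))/(-2 - I) = (2/5 - I/5)*sin(4)
  Res(f, I) = P(I)/Q'(I) = (I*sinh(2))/(2 + I) = (1/5 + 2*I/5)*sinh(2)

Sum of residues inside C: (2/5 - I/5)*sin(4) + (1/5 + 2*I/5)*sinh(2)
∮_C f(z) dz = 2πi · ((2/5 - I/5)*sin(4) + (1/5 + 2*I/5)*sinh(2)) = pi*(2/5 + 4*I/5)*sin(4) + pi*(-4/5 + 2*I/5)*sinh(2)

Final answer: pi*(2/5 + 4*I/5)*sin(4) + pi*(-4/5 + 2*I/5)*sinh(2)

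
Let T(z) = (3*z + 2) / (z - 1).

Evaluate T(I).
1/2 - 5*I/2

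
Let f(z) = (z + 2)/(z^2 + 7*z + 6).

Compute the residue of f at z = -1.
Write f(z) = P(z)/Q(z) with P(z) = z + 2 and Q(z) = z^2 + 7*z + 6.
The denominator factors as Q(z) = (z + 1)*(z + 6), so z = -1 is a simple zero of Q and P is analytic there; z = -1 is therefore a simple pole and
  Res(f, z₀) = P(z₀)/Q'(z₀).

Q'(z) = 2*z + 7, so Q'(-1) = 5.
P(-1) = 1.

Res(f, -1) = (1)/(5) = 1/5

Final answer: 1/5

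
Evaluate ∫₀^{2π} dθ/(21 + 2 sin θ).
Call the integral J. The integrand is 2π-periodic and we integrate over a full period, so shifting θ does not change the value (θ → θ + π/2 turns sin θ into cos θ). Hence
  J = ∫₀^{2π} dθ/(21 + 2 cos θ).
Put z = e^{iθ}: then cos θ = (z + 1/z)/2, dθ = dz/(iz), and z runs once counterclockwise around |z| = 1:
  J = ∮_{|z|=1} 1/(21 + 2*(z + 1/z)/2) · dz/(iz) = (2/i) ∮_{|z|=1} dz/(2*z^2 + 42*z + 2).
The roots of 2*z^2 + 42*z + 2 are z = (-21 ± sqrt(21^2 - 2^2))/2, with sqrt(437) = sqrt(437); their product is 1, so only z₊ = -21/2 + sqrt(437)/2 lies inside the unit circle (z₋ = -21/2 - sqrt(437)/2 lies outside).
z₊ is a simple zero of q(z) = 2*z^2 + 42*z + 2, so Res(1/q, z₊) = 1/q'(z₊) with q'(z) = 4*z + 42; and q'(z₊) = 2*(z₊ - z₋) = 2*sqrt(437).
Therefore J = (2/i) · 2πi · 1/(2*sqrt(437)) = 2*pi/(sqrt(437)) = 2*sqrt(437)*pi/437

Final answer: 2*sqrt(437)*pi/437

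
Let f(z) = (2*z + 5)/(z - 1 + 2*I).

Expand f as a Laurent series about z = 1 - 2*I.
Put w = z - (1 - 2*I), i.e. z = w + 1 - 2*I. The denominator is w, so it suffices to rewrite the numerator in powers of w.

P(z) = 2*z + 5
P(w + 1 - 2*I) = 7 - 4*I + 2*w

Dividing each term by w:
  f = (7 - 4*I)/w + 2

Substituting back w = z - 1 + 2*I:
  f(z) = (7 - 4*I)/(z - 1 + 2*I) + 2

The series is finite because the numerator is a polynomial; the negative powers form the principal part, and the coefficient of 1/(z - 1 + 2*I) gives Res(f, 1 - 2*I) = 7 - 4*I.

Final answer: (7 - 4*I)/(z - 1 + 2*I) + 2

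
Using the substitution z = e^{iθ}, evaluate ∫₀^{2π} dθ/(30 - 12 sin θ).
Call the integral J. The integrand is 2π-periodic and we integrate over a full period, so shifting θ does not change the value (θ → θ + π/2 turns sin θ into cos θ; θ → θ + π flips the sign of the trig term). Hence
  J = ∫₀^{2π} dθ/(30 + 12 cos θ).
Put z = e^{iθ}: then cos θ = (z + 1/z)/2, dθ = dz/(iz), and z runs once counterclockwise around |z| = 1:
  J = ∮_{|z|=1} 1/(30 + 12*(z + 1/z)/2) · dz/(iz) = (2/i) ∮_{|z|=1} dz/(12*z^2 + 60*z + 12).
The roots of 12*z^2 + 60*z + 12 are z = (-30 ± sqrt(30^2 - 12^2))/12, with sqrt(756) = 6*sqrt(21); their product is 1, so only z₊ = -5/2 + sqrt(21)/2 lies inside the unit circle (z₋ = -5/2 - sqrt(21)/2 lies outside).
z₊ is a simple zero of q(z) = 12*z^2 + 60*z + 12, so Res(1/q, z₊) = 1/q'(z₊) with q'(z) = 24*z + 60; and q'(z₊) = 12*(z₊ - z₋) = 12*sqrt(21).
Therefore J = (2/i) · 2πi · 1/(12*sqrt(21)) = 2*pi/(6*sqrt(21)) = sqrt(21)*pi/63

Final answer: sqrt(21)*pi/63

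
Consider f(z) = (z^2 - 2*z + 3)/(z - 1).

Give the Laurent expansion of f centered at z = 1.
Put w = z - (1), i.e. z = w + 1. The denominator is w, so it suffices to rewrite the numerator in powers of w.

P(z) = z^2 - 2*z + 3
P(w + 1) = 2 + w^2

Dividing each term by w:
  f = 2/w + w

Substituting back w = z - 1:
  f(z) = 2/(z - 1) + (z - 1)

The series is finite because the numerator is a polynomial; the negative powers form the principal part, and the coefficient of 1/(z - 1) gives Res(f, 1) = 2.

Final answer: 2/(z - 1) + (z - 1)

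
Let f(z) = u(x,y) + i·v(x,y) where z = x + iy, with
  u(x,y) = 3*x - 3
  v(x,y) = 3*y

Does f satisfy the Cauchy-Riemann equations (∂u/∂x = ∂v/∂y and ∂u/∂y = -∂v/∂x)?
∂u/∂x = 3
∂v/∂y = 3
∂u/∂y = 0
∂v/∂x = 0
∂u/∂x = ∂v/∂y and ∂u/∂y = -∂v/∂x hold identically; f is analytic.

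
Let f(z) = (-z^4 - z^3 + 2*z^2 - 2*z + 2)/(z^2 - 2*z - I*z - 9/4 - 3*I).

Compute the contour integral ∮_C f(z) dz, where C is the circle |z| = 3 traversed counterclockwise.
By the residue theorem, ∮_C f(z) dz = 2πi · (sum of the residues of f at the poles inside |z| = 3).

The denominator factors as (z - 3 - 3*I/2)*(z + 1 + I/2), so the singularities of f are simple poles at z = 3 + 3*I/2, z = -1 - I/2.
  |3 + 3*I/2|² = 45/4 > 9 = 3², so this pole is outside the contour.
  |-1 - I/2|² = 5/4 < 9 = 3², so this pole is inside the contour.

With P(z) = -z^4 - z^3 + 2*z^2 - 2*z + 2 and Q(z) = z^2 - 2*z - I*z - 9/4 - 3*I, each pole is simple, so Res(f, z₀) = P(z₀)/Q'(z₀) with Q'(z) = 2*z - 2 - I.
  Res(f, -1 - I/2) = P(-1 - I/2)/Q'(-1 - I/2) = (99/16 + 23*I/8)/(-4 - 2*I) = -61/40 + 7*I/160

∮_C f(z) dz = 2πi · (-61/40 + 7*I/160) = pi*(-7/80 - 61*I/20)

Final answer: pi*(-7/80 - 61*I/20)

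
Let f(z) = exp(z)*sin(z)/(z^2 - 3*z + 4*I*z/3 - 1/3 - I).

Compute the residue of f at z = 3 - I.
Write f(z) = P(z)/Q(z) with P(z) = exp(z)*sin(z) and Q(z) = z^2 - 3*z + 4*I*z/3 - 1/3 - I.
The denominator factors as Q(z) = (z - 3 + I)*(z + I/3), so z = 3 - I is a simple zero of Q and P is analytic there; z = 3 - I is therefore a simple pole and
  Res(f, z₀) = P(z₀)/Q'(z₀).

Q'(z) = 2*z - 3 + 4*I/3, so Q'(3 - I) = 3 - 2*I/3.
P(3 - I) = exp(3 - I)*sin(3 - I).

Res(f, 3 - I) = (exp(3 - I)*sin(3 - I))/(3 - 2*I/3) = (27/85 + 6*I/85)*exp(3 - I)*sin(3 - I)

Final answer: (27/85 + 6*I/85)*exp(3 - I)*sin(3 - I)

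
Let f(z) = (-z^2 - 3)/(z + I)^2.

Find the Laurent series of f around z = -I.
Put w = z - (-I), i.e. z = w - I. The denominator is w^2, so it suffices to rewrite the numerator in powers of w.

P(z) = -z^2 - 3
P(w - I) = -2 + 2*I*w - w^2

Dividing each term by w^2:
  f = -2/w^2 + 2*I/w - 1

Substituting back w = z + I:
  f(z) = -2/(z + I)^2 + 2*I/(z + I) - 1

The series is finite because the numerator is a polynomial; the negative powers form the principal part, and the coefficient of 1/(z + I) gives Res(f, -I) = 2*I.

Final answer: -2/(z + I)^2 + 2*I/(z + I) - 1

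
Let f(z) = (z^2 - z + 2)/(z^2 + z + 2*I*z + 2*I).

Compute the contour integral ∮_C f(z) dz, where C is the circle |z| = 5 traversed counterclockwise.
By the residue theorem, ∮_C f(z) dz = 2πi · (sum of the residues of f at the poles inside |z| = 5).

The denominator factors as (z + 1)*(z + 2*I), so the singularities of f are simple poles at z = -1, z = -2*I.
  |-1|² = 1 < 25 = 5², so this pole is inside the contour.
  |-2*I|² = 4 < 25 = 5², so this pole is inside the contour.

With P(z) = z^2 - z + 2 and Q(z) = z^2 + z + 2*I*z + 2*I, each pole is simple, so Res(f, z₀) = P(z₀)/Q'(z₀) with Q'(z) = 2*z + 1 + 2*I.
  Res(f, -1) = P(-1)/Q'(-1) = (4)/(-1 + 2*I) = -4/5 - 8*I/5
  Res(f, -2*I) = P(-2*I)/Q'(-2*I) = (-2 + 2*I)/(1 - 2*I) = -6/5 - 2*I/5

Sum of residues inside C: -2 - 2*I
∮_C f(z) dz = 2πi · (-2 - 2*I) = pi*(4 - 4*I)

Final answer: pi*(4 - 4*I)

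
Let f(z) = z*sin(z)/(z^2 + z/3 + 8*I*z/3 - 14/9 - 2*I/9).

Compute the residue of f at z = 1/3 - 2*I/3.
Write f(z) = P(z)/Q(z) with P(z) = z*sin(z) and Q(z) = z^2 + z/3 + 8*I*z/3 - 14/9 - 2*I/9.
The denominator factors as Q(z) = (z + 2/3 + 2*I)*(z - 1/3 + 2*I/3), so z = 1/3 - 2*I/3 is a simple zero of Q and P is analytic there; z = 1/3 - 2*I/3 is therefore a simple pole and
  Res(f, z₀) = P(z₀)/Q'(z₀).

Q'(z) = 2*z + 1/3 + 8*I/3, so Q'(1/3 - 2*I/3) = 1 + 4*I/3.
P(1/3 - 2*I/3) = (1/3 - 2*I/3)*sin(1/3 - 2*I/3).

Res(f, 1/3 - 2*I/3) = ((1/3 - 2*I/3)*sin(1/3 - 2*I/3))/(1 + 4*I/3) = (-1/5 - 2*I/5)*sin(1/3 - 2*I/3)

Final answer: (-1/5 - 2*I/5)*sin(1/3 - 2*I/3)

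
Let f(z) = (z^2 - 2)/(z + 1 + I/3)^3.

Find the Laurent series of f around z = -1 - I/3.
Put w = z - (-1 - I/3), i.e. z = w - 1 - I/3. The denominator is w^3, so it suffices to rewrite the numerator in powers of w.

P(z) = z^2 - 2
P(w - 1 - I/3) = -10/9 + 2*I/3 + (-2 - 2*I/3)*w + w^2

Dividing each term by w^3:
  f = (-10/9 + 2*I/3)/w^3 + (-2 - 2*I/3)/w^2 + 1/w

Substituting back w = z + 1 + I/3:
  f(z) = (-10/9 + 2*I/3)/(z + 1 + I/3)^3 + (-2 - 2*I/3)/(z + 1 + I/3)^2 + 1/(z + 1 + I/3)

The series is finite because the numerator is a polynomial; the negative powers form the principal part, and the coefficient of 1/(z + 1 + I/3) gives Res(f, -1 - I/3) = 1.

Final answer: (-10/9 + 2*I/3)/(z + 1 + I/3)^3 + (-2 - 2*I/3)/(z + 1 + I/3)^2 + 1/(z + 1 + I/3)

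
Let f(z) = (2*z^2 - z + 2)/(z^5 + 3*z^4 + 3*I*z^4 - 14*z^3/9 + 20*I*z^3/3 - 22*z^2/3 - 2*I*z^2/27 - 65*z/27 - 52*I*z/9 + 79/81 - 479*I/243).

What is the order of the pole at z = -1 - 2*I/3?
Factor the denominator:
  z^5 + 3*z^4 + 3*I*z^4 - 14*z^3/9 + 20*I*z^3/3 - 22*z^2/3 - 2*I*z^2/27 - 65*z/27 - 52*I*z/9 + 79/81 - 479*I/243 = (z + 1 + 2*I/3)^4*(z - 1 + I/3)

The numerator P(z) = 2*z^2 - z + 2 has P(-1 - 2*I/3) = 37/9 + 10*I/3 ≠ 0, so no factor of (z + 1 + 2*I/3) cancels.
Near z = -1 - 2*I/3 we can therefore write f(z) = g(z)/(z + 1 + 2*I/3)^4 with g analytic at -1 - 2*I/3 and g(-1 - 2*I/3) ≠ 0 (g is the numerator divided by the remaining denominator factors).

Hence z = -1 - 2*I/3 is a pole of order 4.

Final answer: 4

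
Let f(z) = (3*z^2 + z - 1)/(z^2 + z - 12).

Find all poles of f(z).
The singularities of f are the zeros of the denominator. Factoring,
  z^2 + z - 12 = (z + 4)*(z - 3)
so the candidates are z = -4, z = 3.

Check the numerator P(z) = 3*z^2 + z - 1 at each one:
  P(-4) = 43 ≠ 0, so z = -4 is a (simple) pole.
  P(3) = 29 ≠ 0, so z = 3 is a (simple) pole.

Poles of f: {-4, 3}

Final answer: {-4, 3}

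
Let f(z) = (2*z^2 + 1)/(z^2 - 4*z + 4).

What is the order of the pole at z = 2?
Factor the denominator:
  z^2 - 4*z + 4 = (z - 2)^2

The numerator P(z) = 2*z^2 + 1 has P(2) = 9 ≠ 0, so no factor of (z - 2) cancels.
Near z = 2 we can therefore write f(z) = g(z)/(z - 2)^2 with g analytic at 2 and g(2) ≠ 0 (g is just the numerator).

Hence z = 2 is a pole of order 2.

Final answer: 2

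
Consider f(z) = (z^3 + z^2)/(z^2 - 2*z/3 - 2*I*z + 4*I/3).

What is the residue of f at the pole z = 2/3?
Write f(z) = P(z)/Q(z) with P(z) = z^3 + z^2 and Q(z) = z^2 - 2*z/3 - 2*I*z + 4*I/3.
The denominator factors as Q(z) = (z - 2*I)*(z - 2/3), so z = 2/3 is a simple zero of Q and P is analytic there; z = 2/3 is therefore a simple pole and
  Res(f, z₀) = P(z₀)/Q'(z₀).

Q'(z) = 2*z - 2/3 - 2*I, so Q'(2/3) = 2/3 - 2*I.
P(2/3) = 20/27.

Res(f, 2/3) = (20/27)/(2/3 - 2*I) = 1/9 + I/3

Final answer: 1/9 + I/3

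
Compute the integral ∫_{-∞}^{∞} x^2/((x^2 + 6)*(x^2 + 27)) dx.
Let f(z) = z^2/((z^2 + 6)*(z^2 + 27)). The denominator has no real zeros and deg Q - deg P = 2 ≥ 2, so the integral of f over the upper semicircle |z| = R tends to 0 as R → ∞. Closing the contour in the upper half-plane,
  ∫_{-∞}^{∞} f(x) dx = 2πi · Σ Res(f, z_k)  over the poles with Im z_k > 0.

Zeros of the denominator: z^2 + 6 = 0 gives z = ±sqrt(6)*I; z^2 + 27 = 0 gives z = ±3*sqrt(3)*I.
Upper half-plane: z = 3*sqrt(3)*I, z = sqrt(6)*I (simple).

Each pole is a simple zero of Q(z) = z^4 + 33*z^2 + 162, so Res(f, z₀) = P(z₀)/Q'(z₀) with P(z) = z^2, Q'(z) = 4*z^3 + 66*z:
  Res(f, 3*sqrt(3)*I) = (-27)/(-126*sqrt(3)*I) = -sqrt(3)*I/14
  Res(f, sqrt(6)*I) = (-6)/(42*sqrt(6)*I) = sqrt(6)*I/42

Sum of residues: I*(-3*sqrt(3) + sqrt(6))/42
∫_{-∞}^{∞} f(x) dx = 2πi · (I*(-3*sqrt(3) + sqrt(6))/42) = pi*(-sqrt(6) + 3*sqrt(3))/21

Final answer: pi*(-sqrt(6) + 3*sqrt(3))/21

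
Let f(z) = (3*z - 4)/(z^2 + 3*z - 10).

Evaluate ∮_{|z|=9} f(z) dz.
By the residue theorem, ∮_C f(z) dz = 2πi · (sum of the residues of f at the poles inside |z| = 9).

The denominator factors as (z + 5)*(z - 2), so the singularities of f are simple poles at z = -5, z = 2.
  |-5|² = 25 < 81 = 9², so this pole is inside the contour.
  |2|² = 4 < 81 = 9², so this pole is inside the contour.

With P(z) = 3*z - 4 and Q(z) = z^2 + 3*z - 10, each pole is simple, so Res(f, z₀) = P(z₀)/Q'(z₀) with Q'(z) = 2*z + 3.
  Res(f, -5) = P(-5)/Q'(-5) = (-19)/(-7) = 19/7
  Res(f, 2) = P(2)/Q'(2) = (2)/(7) = 2/7

Sum of residues inside C: 3
∮_C f(z) dz = 2πi · (3) = 6*I*pi

Final answer: 6*I*pi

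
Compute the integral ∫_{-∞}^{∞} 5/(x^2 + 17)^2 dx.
Let f(z) = 5/(z^2 + 17)^2. The denominator has no real zeros and deg Q - deg P = 4 ≥ 2, so the integral of f over the upper semicircle |z| = R tends to 0 as R → ∞. Closing the contour in the upper half-plane,
  ∫_{-∞}^{∞} f(x) dx = 2πi · Σ Res(f, z_k)  over the poles with Im z_k > 0.

Zeros of the denominator: z^2 + 17 = 0 gives z = ±sqrt(17)*I.
Upper half-plane: z = sqrt(17)*I (a pole of order 2).

Write f(z) = g(z)/(z - sqrt(17)*I)^2 with g(z) = 5/(z + sqrt(17)*I)^2. For a double pole, Res(f, z₀) = g'(z₀):
  g'(z) = -10/(z + sqrt(17)*I)^3
  Res(f, sqrt(17)*I) = g'(sqrt(17)*I) = -5*sqrt(17)*I/1156

∫_{-∞}^{∞} f(x) dx = 2πi · (-5*sqrt(17)*I/1156) = 5*sqrt(17)*pi/578

Final answer: 5*sqrt(17)*pi/578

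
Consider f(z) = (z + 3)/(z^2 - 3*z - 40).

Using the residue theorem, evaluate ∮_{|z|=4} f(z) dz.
0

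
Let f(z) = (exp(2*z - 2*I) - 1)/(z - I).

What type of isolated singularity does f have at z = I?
Let u = z - I. The exponent is 2*z - 2*I = 2u, so
  f = (e^(2u) - 1)/u = ((2u) + (2u)^2/2 + (2u)^3/6 + ...)/u = 2 + (2)*u + (4/3)*u^2 + ...
The Laurent expansion about u = 0 has no negative powers; equivalently lim_{z→I} f(z) = 2 exists and is finite.
So the singularity is removable.

Final answer: removable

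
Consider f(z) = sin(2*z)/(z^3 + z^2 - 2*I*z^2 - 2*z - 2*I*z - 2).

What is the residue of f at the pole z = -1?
Write f(z) = P(z)/Q(z) with P(z) = sin(2*z) and Q(z) = z^3 + z^2 - 2*I*z^2 - 2*z - 2*I*z - 2.
The denominator factors as Q(z) = (z + 1)*(z - 1 - I)*(z + 1 - I), so z = -1 is a simple zero of Q and P is analytic there; z = -1 is therefore a simple pole and
  Res(f, z₀) = P(z₀)/Q'(z₀).

Q'(z) = 3*z^2 + 2*z - 4*I*z - 2 - 2*I, so Q'(-1) = -1 + 2*I.
P(-1) = -sin(2).

Res(f, -1) = (-sin(2))/(-1 + 2*I) = (1/5 + 2*I/5)*sin(2)

Final answer: (1/5 + 2*I/5)*sin(2)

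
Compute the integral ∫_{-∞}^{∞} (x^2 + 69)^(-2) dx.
Let f(z) = (z^2 + 69)^(-2). The denominator has no real zeros and deg Q - deg P = 4 ≥ 2, so the integral of f over the upper semicircle |z| = R tends to 0 as R → ∞. Closing the contour in the upper half-plane,
  ∫_{-∞}^{∞} f(x) dx = 2πi · Σ Res(f, z_k)  over the poles with Im z_k > 0.

Zeros of the denominator: z^2 + 69 = 0 gives z = ±sqrt(69)*I.
Upper half-plane: z = sqrt(69)*I (a pole of order 2).

Write f(z) = g(z)/(z - sqrt(69)*I)^2 with g(z) = (z + sqrt(69)*I)^(-2). For a double pole, Res(f, z₀) = g'(z₀):
  g'(z) = -2/(z + sqrt(69)*I)^3
  Res(f, sqrt(69)*I) = g'(sqrt(69)*I) = -sqrt(69)*I/19044

∫_{-∞}^{∞} f(x) dx = 2πi · (-sqrt(69)*I/19044) = sqrt(69)*pi/9522

Final answer: sqrt(69)*pi/9522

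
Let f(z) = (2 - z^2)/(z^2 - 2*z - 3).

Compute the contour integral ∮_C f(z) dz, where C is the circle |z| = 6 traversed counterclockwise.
By the residue theorem, ∮_C f(z) dz = 2πi · (sum of the residues of f at the poles inside |z| = 6).

The denominator factors as (z - 3)*(z + 1), so the singularities of f are simple poles at z = 3, z = -1.
  |3|² = 9 < 36 = 6², so this pole is inside the contour.
  |-1|² = 1 < 36 = 6², so this pole is inside the contour.

With P(z) = 2 - z^2 and Q(z) = z^2 - 2*z - 3, each pole is simple, so Res(f, z₀) = P(z₀)/Q'(z₀) with Q'(z) = 2*z - 2.
  Res(f, 3) = P(3)/Q'(3) = (-7)/(4) = -7/4
  Res(f, -1) = P(-1)/Q'(-1) = (1)/(-4) = -1/4

Sum of residues inside C: -2
∮_C f(z) dz = 2πi · (-2) = -4*I*pi

Final answer: -4*I*pi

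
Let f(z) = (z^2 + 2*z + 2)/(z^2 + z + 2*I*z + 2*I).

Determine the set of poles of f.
The singularities of f are the zeros of the denominator. Factoring,
  z^2 + z + 2*I*z + 2*I = (z + 2*I)*(z + 1)
so the candidates are z = -2*I, z = -1.

Check the numerator P(z) = z^2 + 2*z + 2 at each one:
  P(-2*I) = -2 - 4*I ≠ 0, so z = -2*I is a (simple) pole.
  P(-1) = 1 ≠ 0, so z = -1 is a (simple) pole.

Poles of f: {-1, -2*I}

Final answer: {-1, -2*I}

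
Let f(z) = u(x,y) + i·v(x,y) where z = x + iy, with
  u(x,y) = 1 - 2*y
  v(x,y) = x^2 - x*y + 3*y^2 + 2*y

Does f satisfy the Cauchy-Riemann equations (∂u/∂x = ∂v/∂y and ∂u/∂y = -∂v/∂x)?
∂u/∂x = 0
∂v/∂y = -x + 6*y + 2
∂u/∂y = -2
∂v/∂x = 2*x - y
∂u/∂x ≠ ∂v/∂y and ∂u/∂y ≠ -∂v/∂x; the Cauchy-Riemann equations are not satisfied, so f is not analytic.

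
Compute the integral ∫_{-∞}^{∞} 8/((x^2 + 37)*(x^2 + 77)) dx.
Let f(z) = 8/((z^2 + 37)*(z^2 + 77)). The denominator has no real zeros and deg Q - deg P = 4 ≥ 2, so the integral of f over the upper semicircle |z| = R tends to 0 as R → ∞. Closing the contour in the upper half-plane,
  ∫_{-∞}^{∞} f(x) dx = 2πi · Σ Res(f, z_k)  over the poles with Im z_k > 0.

Zeros of the denominator: z^2 + 77 = 0 gives z = ±sqrt(77)*I; z^2 + 37 = 0 gives z = ±sqrt(37)*I.
Upper half-plane: z = sqrt(37)*I, z = sqrt(77)*I (simple).

Each pole is a simple zero of Q(z) = z^4 + 114*z^2 + 2849, so Res(f, z₀) = P(z₀)/Q'(z₀) with P(z) = 8, Q'(z) = 4*z^3 + 228*z:
  Res(f, sqrt(37)*I) = (8)/(80*sqrt(37)*I) = -sqrt(37)*I/370
  Res(f, sqrt(77)*I) = (8)/(-80*sqrt(77)*I) = sqrt(77)*I/770

Sum of residues: I*(-sqrt(37)/370 + sqrt(77)/770)
∫_{-∞}^{∞} f(x) dx = 2πi · (I*(-sqrt(37)/370 + sqrt(77)/770)) = pi*(-37*sqrt(77) + 77*sqrt(37))/14245

Final answer: pi*(-37*sqrt(77) + 77*sqrt(37))/14245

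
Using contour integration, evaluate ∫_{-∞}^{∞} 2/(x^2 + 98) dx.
Let f(z) = 2/(z^2 + 98). The denominator has no real zeros and deg Q - deg P = 2 ≥ 2, so the integral of f over the upper semicircle |z| = R tends to 0 as R → ∞. Closing the contour in the upper half-plane,
  ∫_{-∞}^{∞} f(x) dx = 2πi · Σ Res(f, z_k)  over the poles with Im z_k > 0.

Zeros of the denominator: z^2 + 98 = 0 gives z = ±7*sqrt(2)*I.
Upper half-plane: z = 7*sqrt(2)*I (simple).

Each pole is a simple zero of Q(z) = z^2 + 98, so Res(f, z₀) = P(z₀)/Q'(z₀) with P(z) = 2, Q'(z) = 2*z:
  Res(f, 7*sqrt(2)*I) = (2)/(14*sqrt(2)*I) = -sqrt(2)*I/14

∫_{-∞}^{∞} f(x) dx = 2πi · (-sqrt(2)*I/14) = sqrt(2)*pi/7

Final answer: sqrt(2)*pi/7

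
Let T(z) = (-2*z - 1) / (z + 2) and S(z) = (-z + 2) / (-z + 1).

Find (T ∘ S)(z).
(T ∘ S)(z) = T(S(z)) = ((-2)*S(z) + (-1))/((1)*S(z) + (2)). Multiply numerator and denominator by -z + 1:
  numerator:   (-2)*(-z + 2) + (-1)*(-z + 1) = 3*z - 5
  denominator: (1)*(-z + 2) + (2)*(-z + 1) = -3*z + 4
(T ∘ S)(z) = (3*z - 5)/(-3*z + 4) = (-3*z + 5)/(3*z - 4)

Final answer: (-3*z + 5)/(3*z - 4)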